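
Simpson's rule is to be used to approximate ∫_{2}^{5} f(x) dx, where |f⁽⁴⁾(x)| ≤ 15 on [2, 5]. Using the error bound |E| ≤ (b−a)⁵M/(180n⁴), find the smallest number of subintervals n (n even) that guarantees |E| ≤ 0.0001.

22

Need 3645/(180n⁴) ≤ 0.0001.
n⁴ ≥ 3645/(180·0.0001) = 202500 ⇒ n ≥ 21.2132, so the smallest even n is 22. (n must be even for Simpson's rule.)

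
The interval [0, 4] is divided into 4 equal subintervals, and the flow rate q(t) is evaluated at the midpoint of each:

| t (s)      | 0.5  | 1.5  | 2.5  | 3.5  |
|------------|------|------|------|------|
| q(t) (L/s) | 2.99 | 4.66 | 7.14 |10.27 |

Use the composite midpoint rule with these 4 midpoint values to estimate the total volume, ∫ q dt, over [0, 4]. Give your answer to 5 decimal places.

h = 1, n = 4.
h·[y(m₁) + y(m₂) + y(m₃) + y(m₄)] = 1·(25.06) = 25.06000.

25.06000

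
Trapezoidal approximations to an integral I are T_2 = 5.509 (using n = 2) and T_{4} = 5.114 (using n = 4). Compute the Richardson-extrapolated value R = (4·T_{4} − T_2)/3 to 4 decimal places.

R = (4·T_{4} − T_2) / 3 = (4·5.114 − 5.509)/3 = (14.947)/3 = 4.9823.

4.9823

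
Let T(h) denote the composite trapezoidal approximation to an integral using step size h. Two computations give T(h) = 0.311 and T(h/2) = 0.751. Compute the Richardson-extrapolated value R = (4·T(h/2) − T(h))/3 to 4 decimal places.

0.8977

R = (4·T(h/2) − T(h)) / 3 = (4·0.751 − 0.311)/3 = (2.693)/3 = 0.8977.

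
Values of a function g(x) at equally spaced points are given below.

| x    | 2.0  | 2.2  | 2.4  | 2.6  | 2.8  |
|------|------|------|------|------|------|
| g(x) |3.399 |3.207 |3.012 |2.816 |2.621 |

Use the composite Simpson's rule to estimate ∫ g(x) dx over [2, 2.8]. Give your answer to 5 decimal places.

2.40907

h = 0.2, n = 4.
(h/3)·[y₀ + 4y₁ + 2y₂ + 4y₃ + y₄] = 0.066667·(36.136) = 2.40907.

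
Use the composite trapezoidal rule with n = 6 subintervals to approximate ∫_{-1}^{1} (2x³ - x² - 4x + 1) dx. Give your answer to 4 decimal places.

h = (1 − (-1))/6 = 0.333333.
Nodes x₀,…,x₆ = -1, -0.666667, -0.333333, 0, 0.333333, 0.666667, 1.
f(x) = 2x³ - x² - 4x + 1: f₀=2, f₁=2.629630, f₂=2.148148, f₃=1, f₄=-0.370370, f₅=-1.518519, f₆=-2.
(h/2)·[f₀ + 2f₁ + 2f₂ + 2f₃ + 2f₄ + 2f₅ + f₆] = 0.166667·(7.777778) = 1.2963.

1.2963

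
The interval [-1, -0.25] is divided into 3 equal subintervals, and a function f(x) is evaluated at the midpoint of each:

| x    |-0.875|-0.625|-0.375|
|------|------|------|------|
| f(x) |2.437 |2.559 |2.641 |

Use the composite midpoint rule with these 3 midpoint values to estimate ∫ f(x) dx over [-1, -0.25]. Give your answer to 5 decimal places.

h = 0.25, n = 3.
h·[y(m₁) + y(m₂) + y(m₃)] = 0.25·(7.637) = 1.90925.

1.90925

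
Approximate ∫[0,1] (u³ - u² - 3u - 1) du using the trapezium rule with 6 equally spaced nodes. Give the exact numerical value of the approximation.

-2.58

h = (1 − 0)/5 = 0.2.
Nodes u₀,…,u₅ = 0, 0.2, 0.4, 0.6, 0.8, 1.
f(u) = u³ - u² - 3u - 1: f₀=-1, f₁=-1.632, f₂=-2.296, f₃=-2.944, f₄=-3.528, f₅=-4.
(h/2)·[f₀ + 2f₁ + 2f₂ + 2f₃ + 2f₄ + f₅] = 0.1·(-25.8) = -2.58.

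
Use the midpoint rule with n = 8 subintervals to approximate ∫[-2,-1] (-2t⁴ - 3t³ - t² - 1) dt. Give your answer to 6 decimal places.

h = (-1 − (-2))/8 = 0.125.
Midpoints m₁,…,m₈ = -1.9375, -1.8125, -1.6875, -1.5625, -1.4375, -1.3125, -1.1875, -1.0625.
f(m₁)=-11.117950439453125, f(m₂)=-8.006622314453125, f(m₃)=-5.649688720703125, f(m₄)=-3.918243408203125, f(m₅)=-2.695098876953125, f(m₆)=-1.874786376953125, f(m₇)=-1.363555908203125, f(m₈)=-1.079376220703125.
h·[f(m₁) + f(m₂) + f(m₃) + f(m₄) + f(m₅) + f(m₆) + f(m₇) + f(m₈)] = 0.125·(-35.705322265625) = -4.463165.

-4.463165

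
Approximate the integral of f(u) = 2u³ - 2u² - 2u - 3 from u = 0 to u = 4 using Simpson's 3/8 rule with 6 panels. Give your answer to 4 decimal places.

57.3333

h = (4 − 0)/6 = 0.666667.
Nodes u₀,…,u₆ = 0, 0.666667, 1.333333, 2, 2.666667, 3.333333, 4.
f(u) = 2u³ - 2u² - 2u - 3: f₀=-3, f₁=-4.629630, f₂=-4.481481, f₃=1, f₄=15.370370, f₅=42.185185, f₆=85.
(3h/8)·[f₀ + 3f₁ + 3f₂ + 2f₃ + 3f₄ + 3f₅ + f₆] = 0.25·(229.333333) = 57.3333.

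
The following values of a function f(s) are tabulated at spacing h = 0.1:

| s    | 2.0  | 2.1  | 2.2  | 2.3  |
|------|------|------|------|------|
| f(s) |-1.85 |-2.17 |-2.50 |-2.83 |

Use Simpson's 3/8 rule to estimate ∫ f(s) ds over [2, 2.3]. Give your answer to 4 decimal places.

-0.7009

h = 0.1, n = 3.
(3h/8)·[y₀ + 3y₁ + 3y₂ + y₃] = 0.0375·(-18.69) = -0.7009.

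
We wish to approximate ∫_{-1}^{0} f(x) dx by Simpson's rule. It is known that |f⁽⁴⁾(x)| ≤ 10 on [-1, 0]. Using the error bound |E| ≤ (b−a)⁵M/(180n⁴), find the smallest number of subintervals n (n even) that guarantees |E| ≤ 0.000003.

12

Need 10/(180n⁴) ≤ 0.000003.
n⁴ ≥ 10/(180·0.000003) = 18518.5 ⇒ n ≥ 11.6655, so the smallest even n is 12. (n must be even for Simpson's rule.)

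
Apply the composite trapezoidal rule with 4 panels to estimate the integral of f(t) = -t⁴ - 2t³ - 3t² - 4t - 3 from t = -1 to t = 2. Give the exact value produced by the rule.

-41.443359375

h = (2 − (-1))/4 = 0.75.
Nodes t₀,…,t₄ = -1, -0.25, 0.5, 1.25, 2.
f(t) = -t⁴ - 2t³ - 3t² - 4t - 3: f₀=-1, f₁=-2.16015625, f₂=-6.0625, f₃=-19.03515625, f₄=-55.
(h/2)·[f₀ + 2f₁ + 2f₂ + 2f₃ + f₄] = 0.375·(-110.515625) = -41.443359375.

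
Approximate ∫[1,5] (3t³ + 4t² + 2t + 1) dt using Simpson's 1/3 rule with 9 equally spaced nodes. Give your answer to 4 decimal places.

661.3333

h = (5 − 1)/8 = 0.5.
Nodes t₀,…,t₈ = 1, 1.5, 2, 2.5, 3, 3.5, 4, 4.5, 5.
f(t) = 3t³ + 4t² + 2t + 1: f₀=10, f₁=23.125, f₂=45, f₃=77.875, f₄=124, f₅=185.625, f₆=265, f₇=364.375, f₈=486.
(h/3)·[f₀ + 4f₁ + 2f₂ + 4f₃ + 2f₄ + 4f₅ + 2f₆ + 4f₇ + f₈] = 0.166667·(3968) = 661.3333.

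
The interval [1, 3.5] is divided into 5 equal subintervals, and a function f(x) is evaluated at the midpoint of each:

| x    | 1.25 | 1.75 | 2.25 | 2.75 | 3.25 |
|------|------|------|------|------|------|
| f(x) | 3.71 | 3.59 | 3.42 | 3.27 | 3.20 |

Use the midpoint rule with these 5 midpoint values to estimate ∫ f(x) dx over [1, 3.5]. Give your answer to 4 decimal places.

h = 0.5, n = 5.
h·[y(m₁) + y(m₂) + y(m₃) + y(m₄) + y(m₅)] = 0.5·(17.19) = 8.5950.

8.5950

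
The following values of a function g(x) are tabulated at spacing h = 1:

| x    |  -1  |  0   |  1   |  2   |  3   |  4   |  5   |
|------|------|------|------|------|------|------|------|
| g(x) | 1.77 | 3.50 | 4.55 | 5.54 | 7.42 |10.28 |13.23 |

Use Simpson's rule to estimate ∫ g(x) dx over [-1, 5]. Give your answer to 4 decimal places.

h = 1, n = 6.
(h/3)·[y₀ + 4y₁ + 2y₂ + 4y₃ + 2y₄ + 4y₅ + y₆] = 0.333333·(116.22) = 38.7400.

38.7400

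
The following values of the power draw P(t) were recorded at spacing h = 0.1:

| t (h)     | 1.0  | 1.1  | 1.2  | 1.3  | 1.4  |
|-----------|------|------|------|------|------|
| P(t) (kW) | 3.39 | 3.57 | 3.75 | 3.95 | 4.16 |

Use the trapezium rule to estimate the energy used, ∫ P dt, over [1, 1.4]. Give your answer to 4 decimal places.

h = 0.1, n = 4.
(h/2)·[y₀ + 2y₁ + 2y₂ + 2y₃ + y₄] = 0.05·(30.09) = 1.5045.

1.5045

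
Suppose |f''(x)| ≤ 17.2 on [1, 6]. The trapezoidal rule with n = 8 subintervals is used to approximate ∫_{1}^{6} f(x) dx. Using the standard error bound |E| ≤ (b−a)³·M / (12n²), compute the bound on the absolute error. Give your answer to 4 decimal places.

|E| ≤ (5)³·17.2 / (12·8²) = 2150/768 = 2.7995.

2.7995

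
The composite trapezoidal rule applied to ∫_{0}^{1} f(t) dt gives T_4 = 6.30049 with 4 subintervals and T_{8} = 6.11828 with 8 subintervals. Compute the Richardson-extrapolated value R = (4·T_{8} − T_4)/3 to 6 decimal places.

R = (4·T_{8} − T_4) / 3 = (4·6.11828 − 6.30049)/3 = (18.17263)/3 = 6.057543.

6.057543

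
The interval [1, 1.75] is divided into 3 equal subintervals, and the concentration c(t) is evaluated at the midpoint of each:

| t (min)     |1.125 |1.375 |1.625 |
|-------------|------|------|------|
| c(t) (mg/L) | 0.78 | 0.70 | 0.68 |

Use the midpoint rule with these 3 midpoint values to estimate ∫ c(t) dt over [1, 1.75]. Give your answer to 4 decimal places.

0.5400

h = 0.25, n = 3.
h·[y(m₁) + y(m₂) + y(m₃)] = 0.25·(2.16) = 0.5400.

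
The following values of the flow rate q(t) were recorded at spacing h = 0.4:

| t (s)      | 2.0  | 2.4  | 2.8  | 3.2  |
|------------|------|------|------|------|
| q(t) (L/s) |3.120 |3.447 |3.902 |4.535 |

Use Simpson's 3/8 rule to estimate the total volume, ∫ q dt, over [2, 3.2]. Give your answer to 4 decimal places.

4.4553

h = 0.4, n = 3.
(3h/8)·[y₀ + 3y₁ + 3y₂ + y₃] = 0.15·(29.702) = 4.4553.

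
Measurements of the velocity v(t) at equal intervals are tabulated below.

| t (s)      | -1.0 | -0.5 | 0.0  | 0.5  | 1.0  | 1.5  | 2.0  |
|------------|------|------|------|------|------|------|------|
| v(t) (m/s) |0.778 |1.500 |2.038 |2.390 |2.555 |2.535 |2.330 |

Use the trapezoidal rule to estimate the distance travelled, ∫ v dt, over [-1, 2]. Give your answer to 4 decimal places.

h = 0.5, n = 6.
(h/2)·[y₀ + 2y₁ + 2y₂ + 2y₃ + 2y₄ + 2y₅ + y₆] = 0.25·(25.144) = 6.2860.

6.2860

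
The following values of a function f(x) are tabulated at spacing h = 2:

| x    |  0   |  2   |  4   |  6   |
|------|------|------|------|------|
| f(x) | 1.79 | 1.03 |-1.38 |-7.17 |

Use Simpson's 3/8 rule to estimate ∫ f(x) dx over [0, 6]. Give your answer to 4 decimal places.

-4.8225

h = 2, n = 3.
(3h/8)·[y₀ + 3y₁ + 3y₂ + y₃] = 0.75·(-6.43) = -4.8225.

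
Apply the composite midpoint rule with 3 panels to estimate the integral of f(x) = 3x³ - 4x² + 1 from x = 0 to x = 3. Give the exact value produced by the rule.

25.375

h = (3 − 0)/3 = 1.
Midpoints m₁,…,m₃ = 0.5, 1.5, 2.5.
f(m₁)=0.375, f(m₂)=2.125, f(m₃)=22.875.
h·[f(m₁) + f(m₂) + f(m₃)] = 1·(25.375) = 25.375.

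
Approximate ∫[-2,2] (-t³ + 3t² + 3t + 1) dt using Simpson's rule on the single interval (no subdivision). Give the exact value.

20

S = (b−a)/6 · [f(-2) + 4f(0) + f(2)] = 0.666667·[15 + 4·1 + 11] = 20.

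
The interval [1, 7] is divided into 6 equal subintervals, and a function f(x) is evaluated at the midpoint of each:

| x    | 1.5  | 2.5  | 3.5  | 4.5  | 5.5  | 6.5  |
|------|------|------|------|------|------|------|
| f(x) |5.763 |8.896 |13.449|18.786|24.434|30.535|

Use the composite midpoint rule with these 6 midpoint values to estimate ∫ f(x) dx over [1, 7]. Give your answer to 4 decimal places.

101.8630

h = 1, n = 6.
h·[y(m₁) + y(m₂) + y(m₃) + y(m₄) + y(m₅) + y(m₆)] = 1·(101.863) = 101.8630.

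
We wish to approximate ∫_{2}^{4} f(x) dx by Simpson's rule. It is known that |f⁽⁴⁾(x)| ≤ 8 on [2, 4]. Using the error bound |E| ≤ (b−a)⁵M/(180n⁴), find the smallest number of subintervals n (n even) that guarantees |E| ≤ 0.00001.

Need 256/(180n⁴) ≤ 0.00001.
n⁴ ≥ 256/(180·0.00001) = 142222 ⇒ n ≥ 19.4197, so the smallest even n is 20. (n must be even for Simpson's rule.)

20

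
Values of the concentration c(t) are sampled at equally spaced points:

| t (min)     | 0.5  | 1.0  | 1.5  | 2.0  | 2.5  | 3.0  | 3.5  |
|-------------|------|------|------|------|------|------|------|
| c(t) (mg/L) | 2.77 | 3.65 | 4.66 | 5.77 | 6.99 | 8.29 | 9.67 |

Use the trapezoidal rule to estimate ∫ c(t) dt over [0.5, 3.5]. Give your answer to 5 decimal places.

17.79000

h = 0.5, n = 6.
(h/2)·[y₀ + 2y₁ + 2y₂ + 2y₃ + 2y₄ + 2y₅ + y₆] = 0.25·(71.16) = 17.79000.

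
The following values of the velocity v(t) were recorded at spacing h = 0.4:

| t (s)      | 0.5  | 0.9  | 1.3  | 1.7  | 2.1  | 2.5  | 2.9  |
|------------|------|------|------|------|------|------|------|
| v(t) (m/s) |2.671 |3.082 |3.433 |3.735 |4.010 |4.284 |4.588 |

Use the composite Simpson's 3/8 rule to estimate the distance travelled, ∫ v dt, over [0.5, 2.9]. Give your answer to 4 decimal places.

h = 0.4, n = 6.
(3h/8)·[y₀ + 3y₁ + 3y₂ + 2y₃ + 3y₄ + 3y₅ + y₆] = 0.15·(59.156) = 8.8734.

8.8734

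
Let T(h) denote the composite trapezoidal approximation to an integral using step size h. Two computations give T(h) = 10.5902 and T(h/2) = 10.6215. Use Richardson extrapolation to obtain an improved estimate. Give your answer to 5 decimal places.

10.63193

R = (4·T(h/2) − T(h)) / 3 = (4·10.6215 − 10.5902)/3 = (31.8958)/3 = 10.63193.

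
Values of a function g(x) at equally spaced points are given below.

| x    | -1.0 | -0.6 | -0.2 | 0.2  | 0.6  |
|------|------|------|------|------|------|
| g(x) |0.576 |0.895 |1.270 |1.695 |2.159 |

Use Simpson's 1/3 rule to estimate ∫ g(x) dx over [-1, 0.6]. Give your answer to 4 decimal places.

h = 0.4, n = 4.
(h/3)·[y₀ + 4y₁ + 2y₂ + 4y₃ + y₄] = 0.133333·(15.635) = 2.0847.

2.0847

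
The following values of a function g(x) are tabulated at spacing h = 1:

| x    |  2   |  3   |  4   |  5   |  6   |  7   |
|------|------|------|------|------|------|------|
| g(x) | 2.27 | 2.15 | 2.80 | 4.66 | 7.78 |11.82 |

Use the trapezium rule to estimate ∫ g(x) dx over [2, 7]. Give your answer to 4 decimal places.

h = 1, n = 5.
(h/2)·[y₀ + 2y₁ + 2y₂ + 2y₃ + 2y₄ + y₅] = 0.5·(48.87) = 24.4350.

24.4350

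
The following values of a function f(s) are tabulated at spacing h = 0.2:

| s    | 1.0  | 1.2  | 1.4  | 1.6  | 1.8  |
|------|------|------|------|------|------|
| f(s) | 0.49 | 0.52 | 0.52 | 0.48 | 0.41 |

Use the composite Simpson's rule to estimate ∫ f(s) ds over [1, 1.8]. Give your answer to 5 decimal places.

h = 0.2, n = 4.
(h/3)·[y₀ + 4y₁ + 2y₂ + 4y₃ + y₄] = 0.066667·(5.94) = 0.39600.

0.39600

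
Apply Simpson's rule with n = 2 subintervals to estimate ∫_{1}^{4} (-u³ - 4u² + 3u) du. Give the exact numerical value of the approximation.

h = (4 − 1)/2 = 1.5.
Nodes u₀,…,u₂ = 1, 2.5, 4.
f(u) = -u³ - 4u² + 3u: f₀=-2, f₁=-33.125, f₂=-116.
(h/3)·[f₀ + 4f₁ + f₂] = 0.5·(-250.5) = -125.25.

-125.25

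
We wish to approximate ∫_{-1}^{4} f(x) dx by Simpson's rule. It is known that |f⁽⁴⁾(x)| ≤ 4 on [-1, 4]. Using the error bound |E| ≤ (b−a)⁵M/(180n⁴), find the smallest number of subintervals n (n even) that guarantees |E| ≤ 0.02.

Need 12500/(180n⁴) ≤ 0.02.
n⁴ ≥ 12500/(180·0.02) = 3472.22 ⇒ n ≥ 7.6763, so the smallest even n is 8. (n must be even for Simpson's rule.)

8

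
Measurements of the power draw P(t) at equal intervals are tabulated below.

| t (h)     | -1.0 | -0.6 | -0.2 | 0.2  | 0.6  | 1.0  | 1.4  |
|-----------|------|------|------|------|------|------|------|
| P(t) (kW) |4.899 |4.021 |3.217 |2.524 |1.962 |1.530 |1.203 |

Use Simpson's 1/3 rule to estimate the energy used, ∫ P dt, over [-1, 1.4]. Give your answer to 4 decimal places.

6.5013

h = 0.4, n = 6.
(h/3)·[y₀ + 4y₁ + 2y₂ + 4y₃ + 2y₄ + 4y₅ + y₆] = 0.133333·(48.760) = 6.5013.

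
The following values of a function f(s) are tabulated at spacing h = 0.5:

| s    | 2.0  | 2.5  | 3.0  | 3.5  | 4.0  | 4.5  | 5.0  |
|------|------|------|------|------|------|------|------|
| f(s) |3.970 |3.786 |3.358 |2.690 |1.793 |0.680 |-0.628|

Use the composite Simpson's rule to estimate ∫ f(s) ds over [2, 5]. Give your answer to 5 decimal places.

7.04467

h = 0.5, n = 6.
(h/3)·[y₀ + 4y₁ + 2y₂ + 4y₃ + 2y₄ + 4y₅ + y₆] = 0.166667·(42.268) = 7.04467.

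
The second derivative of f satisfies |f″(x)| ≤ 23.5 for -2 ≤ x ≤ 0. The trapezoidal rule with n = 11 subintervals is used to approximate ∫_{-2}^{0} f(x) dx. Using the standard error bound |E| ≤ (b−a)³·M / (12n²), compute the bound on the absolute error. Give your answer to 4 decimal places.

0.1295

|E| ≤ (2)³·23.5 / (12·11²) = 188/1452 = 0.1295.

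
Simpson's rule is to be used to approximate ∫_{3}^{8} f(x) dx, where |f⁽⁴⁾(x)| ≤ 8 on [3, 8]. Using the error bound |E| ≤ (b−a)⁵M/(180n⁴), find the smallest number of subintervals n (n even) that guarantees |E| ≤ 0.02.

Need 25000/(180n⁴) ≤ 0.02.
n⁴ ≥ 25000/(180·0.02) = 6944.44 ⇒ n ≥ 9.1287, so the smallest even n is 10. (n must be even for Simpson's rule.)

10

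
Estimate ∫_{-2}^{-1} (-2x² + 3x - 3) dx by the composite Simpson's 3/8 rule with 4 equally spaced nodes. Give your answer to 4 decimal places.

-12.1667

h = (-1 − (-2))/3 = 0.333333.
Nodes x₀,…,x₃ = -2, -1.666667, -1.333333, -1.
f(x) = -2x² + 3x - 3: f₀=-17, f₁=-13.555556, f₂=-10.555556, f₃=-8.
(3h/8)·[f₀ + 3f₁ + 3f₂ + f₃] = 0.125·(-97.333333) = -12.1667.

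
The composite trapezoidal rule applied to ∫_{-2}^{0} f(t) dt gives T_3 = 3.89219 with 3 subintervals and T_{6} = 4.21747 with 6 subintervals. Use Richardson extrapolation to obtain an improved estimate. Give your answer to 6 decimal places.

4.325897

R = (4·T_{6} − T_3) / 3 = (4·4.21747 − 3.89219)/3 = (12.97769)/3 = 4.325897.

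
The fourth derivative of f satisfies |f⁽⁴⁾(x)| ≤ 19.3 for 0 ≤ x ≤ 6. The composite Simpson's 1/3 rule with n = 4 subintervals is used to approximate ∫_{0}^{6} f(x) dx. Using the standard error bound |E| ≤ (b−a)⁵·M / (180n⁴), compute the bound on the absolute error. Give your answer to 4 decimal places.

3.2569

|E| ≤ (6)⁵·19.3 / (180·4⁴) = 150076.8/46080 = 3.2569.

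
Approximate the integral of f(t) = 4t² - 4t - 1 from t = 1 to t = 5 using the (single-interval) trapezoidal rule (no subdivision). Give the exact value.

T = (b−a)/2 · [f(1) + f(5)] = 2·[(-1) + 79] = 156.

156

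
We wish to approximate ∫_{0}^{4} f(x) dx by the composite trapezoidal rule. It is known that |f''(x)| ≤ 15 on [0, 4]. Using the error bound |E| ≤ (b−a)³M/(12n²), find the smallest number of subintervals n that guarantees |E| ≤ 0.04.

45

Need 960/(12n²) ≤ 0.04.
n² ≥ 960/(12·0.04) = 2000 ⇒ n ≥ 44.7214, so the smallest n is 45.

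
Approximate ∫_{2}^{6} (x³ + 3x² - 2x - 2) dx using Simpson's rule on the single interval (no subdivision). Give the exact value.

488

S = (b−a)/6 · [f(2) + 4f(4) + f(6)] = 0.666667·[14 + 4·102 + 310] = 488.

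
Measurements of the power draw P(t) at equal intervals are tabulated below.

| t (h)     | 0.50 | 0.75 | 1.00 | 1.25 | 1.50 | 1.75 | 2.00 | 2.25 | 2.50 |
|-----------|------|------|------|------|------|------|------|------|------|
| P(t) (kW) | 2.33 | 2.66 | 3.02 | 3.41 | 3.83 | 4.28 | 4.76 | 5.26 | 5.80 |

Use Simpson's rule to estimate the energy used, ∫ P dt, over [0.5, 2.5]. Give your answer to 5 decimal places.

h = 0.25, n = 8.
(h/3)·[y₀ + 4y₁ + 2y₂ + 4y₃ + 2y₄ + 4y₅ + 2y₆ + 4y₇ + y₈] = 0.083333·(93.79) = 7.81583.

7.81583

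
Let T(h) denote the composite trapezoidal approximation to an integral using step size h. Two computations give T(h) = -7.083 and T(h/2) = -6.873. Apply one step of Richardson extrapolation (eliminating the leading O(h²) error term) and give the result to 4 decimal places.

-6.8030

R = (4·T(h/2) − T(h)) / 3 = (4·(-6.873) − (-7.083))/3 = (-20.409)/3 = -6.8030.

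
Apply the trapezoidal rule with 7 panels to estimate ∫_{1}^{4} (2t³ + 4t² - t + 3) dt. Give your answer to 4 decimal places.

h = (4 − 1)/7 = 0.428571.
Nodes t₀,…,t₇ = 1, 1.428571, 1.857143, 2.285714, 2.714286, 3.142857, 3.571429, 4.
f(t) = 2t³ + 4t² - t + 3: f₀=8, f₁=15.565598, f₂=27.749271, f₃=45.495627, f₄=69.749271, f₅=101.454810, f₆=141.556851, f₇=191.
(h/2)·[f₀ + 2f₁ + 2f₂ + 2f₃ + 2f₄ + 2f₅ + 2f₆ + f₇] = 0.214286·(1002.142857) = 214.7449.

214.7449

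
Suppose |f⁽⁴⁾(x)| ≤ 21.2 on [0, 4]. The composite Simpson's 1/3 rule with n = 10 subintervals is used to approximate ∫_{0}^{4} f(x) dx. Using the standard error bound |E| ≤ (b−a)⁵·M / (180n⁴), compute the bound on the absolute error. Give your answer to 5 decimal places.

|E| ≤ (4)⁵·21.2 / (180·10⁴) = 21708.8/1800000 = 0.01206.

0.01206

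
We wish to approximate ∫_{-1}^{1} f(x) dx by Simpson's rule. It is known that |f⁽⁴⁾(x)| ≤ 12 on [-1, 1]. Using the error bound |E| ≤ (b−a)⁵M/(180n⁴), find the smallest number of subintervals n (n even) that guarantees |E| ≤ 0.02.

Need 384/(180n⁴) ≤ 0.02.
n⁴ ≥ 384/(180·0.02) = 106.667 ⇒ n ≥ 3.2137, so the smallest even n is 4. (n must be even for Simpson's rule.)

4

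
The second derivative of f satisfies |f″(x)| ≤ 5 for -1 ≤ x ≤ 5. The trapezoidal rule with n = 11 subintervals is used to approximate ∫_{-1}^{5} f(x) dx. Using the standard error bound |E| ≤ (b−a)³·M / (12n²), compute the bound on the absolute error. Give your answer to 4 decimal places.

|E| ≤ (6)³·5 / (12·11²) = 1080/1452 = 0.7438.

0.7438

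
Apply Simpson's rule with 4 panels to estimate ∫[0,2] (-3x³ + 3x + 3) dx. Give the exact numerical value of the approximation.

h = (2 − 0)/4 = 0.5.
Nodes x₀,…,x₄ = 0, 0.5, 1, 1.5, 2.
f(x) = -3x³ + 3x + 3: f₀=3, f₁=4.125, f₂=3, f₃=-2.625, f₄=-15.
(h/3)·[f₀ + 4f₁ + 2f₂ + 4f₃ + f₄] = 0.166667·(0) = 0.

0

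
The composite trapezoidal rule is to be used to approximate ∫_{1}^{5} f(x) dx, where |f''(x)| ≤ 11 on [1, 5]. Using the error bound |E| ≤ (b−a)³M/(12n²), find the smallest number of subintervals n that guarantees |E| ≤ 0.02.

55

Need 704/(12n²) ≤ 0.02.
n² ≥ 704/(12·0.02) = 2933.33 ⇒ n ≥ 54.1603, so the smallest n is 55.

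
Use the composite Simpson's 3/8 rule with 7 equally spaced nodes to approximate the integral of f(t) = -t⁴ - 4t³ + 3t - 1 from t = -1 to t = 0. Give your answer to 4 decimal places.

h = (0 − (-1))/6 = 0.166667.
Nodes t₀,…,t₆ = -1, -0.833333, -0.666667, -0.5, -0.333333, -0.166667, 0.
f(t) = -t⁴ - 4t³ + 3t - 1: f₀=-1, f₁=-1.667438, f₂=-2.012346, f₃=-2.0625, f₄=-1.864198, f₅=-1.482253, f₆=-1.
(3h/8)·[f₀ + 3f₁ + 3f₂ + 2f₃ + 3f₄ + 3f₅ + f₆] = 0.0625·(-27.203704) = -1.7002.

-1.7002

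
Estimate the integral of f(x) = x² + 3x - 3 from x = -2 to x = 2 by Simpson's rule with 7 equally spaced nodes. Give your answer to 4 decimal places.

h = (2 − (-2))/6 = 0.666667.
Nodes x₀,…,x₆ = -2, -1.333333, -0.666667, 0, 0.666667, 1.333333, 2.
f(x) = x² + 3x - 3: f₀=-5, f₁=-5.222222, f₂=-4.555556, f₃=-3, f₄=-0.555556, f₅=2.777778, f₆=7.
(h/3)·[f₀ + 4f₁ + 2f₂ + 4f₃ + 2f₄ + 4f₅ + f₆] = 0.222222·(-30) = -6.6667.

-6.6667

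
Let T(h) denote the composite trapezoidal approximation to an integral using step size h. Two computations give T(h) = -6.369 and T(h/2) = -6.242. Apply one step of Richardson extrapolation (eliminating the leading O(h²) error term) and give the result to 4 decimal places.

R = (4·T(h/2) − T(h)) / 3 = (4·(-6.242) − (-6.369))/3 = (-18.599)/3 = -6.1997.

-6.1997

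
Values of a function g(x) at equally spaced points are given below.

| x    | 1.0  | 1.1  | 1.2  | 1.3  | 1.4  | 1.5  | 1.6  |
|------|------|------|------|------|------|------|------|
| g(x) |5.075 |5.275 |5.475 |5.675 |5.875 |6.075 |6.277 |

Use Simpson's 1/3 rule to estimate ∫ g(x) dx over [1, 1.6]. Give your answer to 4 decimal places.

h = 0.1, n = 6.
(h/3)·[y₀ + 4y₁ + 2y₂ + 4y₃ + 2y₄ + 4y₅ + y₆] = 0.033333·(102.152) = 3.4051.

3.4051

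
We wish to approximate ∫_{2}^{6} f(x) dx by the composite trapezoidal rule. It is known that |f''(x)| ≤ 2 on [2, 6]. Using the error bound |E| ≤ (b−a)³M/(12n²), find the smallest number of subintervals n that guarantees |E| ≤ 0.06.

14

Need 128/(12n²) ≤ 0.06.
n² ≥ 128/(12·0.06) = 177.778 ⇒ n ≥ 13.3333, so the smallest n is 14.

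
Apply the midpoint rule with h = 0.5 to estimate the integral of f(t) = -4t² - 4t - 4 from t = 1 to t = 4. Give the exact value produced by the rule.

-125.75

h = (4 − 1)/6 = 0.5.
Midpoints m₁,…,m₆ = 1.25, 1.75, 2.25, 2.75, 3.25, 3.75.
f(m₁)=-15.25, f(m₂)=-23.25, f(m₃)=-33.25, f(m₄)=-45.25, f(m₅)=-59.25, f(m₆)=-75.25.
h·[f(m₁) + f(m₂) + f(m₃) + f(m₄) + f(m₅) + f(m₆)] = 0.5·(-251.5) = -125.75.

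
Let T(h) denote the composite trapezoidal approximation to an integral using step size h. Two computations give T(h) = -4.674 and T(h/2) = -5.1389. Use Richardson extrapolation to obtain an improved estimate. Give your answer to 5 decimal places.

-5.29387

R = (4·T(h/2) − T(h)) / 3 = (4·(-5.1389) − (-4.674))/3 = (-15.8816)/3 = -5.29387.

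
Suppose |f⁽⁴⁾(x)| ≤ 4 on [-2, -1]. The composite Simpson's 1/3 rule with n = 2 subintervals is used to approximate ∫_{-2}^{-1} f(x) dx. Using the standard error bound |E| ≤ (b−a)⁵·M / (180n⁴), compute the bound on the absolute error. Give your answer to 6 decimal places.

0.001389

|E| ≤ (1)⁵·4 / (180·2⁴) = 4/2880 = 0.001389.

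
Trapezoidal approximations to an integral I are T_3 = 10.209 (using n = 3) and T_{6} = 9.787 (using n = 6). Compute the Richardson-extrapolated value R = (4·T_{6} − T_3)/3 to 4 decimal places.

R = (4·T_{6} − T_3) / 3 = (4·9.787 − 10.209)/3 = (28.939)/3 = 9.6463.

9.6463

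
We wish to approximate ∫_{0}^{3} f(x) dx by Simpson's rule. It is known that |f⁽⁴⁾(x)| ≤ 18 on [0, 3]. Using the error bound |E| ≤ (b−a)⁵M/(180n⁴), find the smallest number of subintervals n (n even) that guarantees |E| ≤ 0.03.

6

Need 4374/(180n⁴) ≤ 0.03.
n⁴ ≥ 4374/(180·0.03) = 810 ⇒ n ≥ 5.3348, so the smallest even n is 6. (n must be even for Simpson's rule.)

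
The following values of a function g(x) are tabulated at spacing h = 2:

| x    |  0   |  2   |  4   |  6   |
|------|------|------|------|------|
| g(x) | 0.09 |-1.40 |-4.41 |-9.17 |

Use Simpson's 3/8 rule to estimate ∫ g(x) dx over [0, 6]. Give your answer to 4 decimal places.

-19.8825

h = 2, n = 3.
(3h/8)·[y₀ + 3y₁ + 3y₂ + y₃] = 0.75·(-26.51) = -19.8825.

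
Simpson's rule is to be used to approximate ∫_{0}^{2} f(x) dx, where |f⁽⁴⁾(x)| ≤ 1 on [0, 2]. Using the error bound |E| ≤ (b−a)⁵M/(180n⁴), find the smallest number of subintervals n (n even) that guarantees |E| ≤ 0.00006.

Need 32/(180n⁴) ≤ 0.00006.
n⁴ ≥ 32/(180·0.00006) = 2962.96 ⇒ n ≥ 7.3779, so the smallest even n is 8. (n must be even for Simpson's rule.)

8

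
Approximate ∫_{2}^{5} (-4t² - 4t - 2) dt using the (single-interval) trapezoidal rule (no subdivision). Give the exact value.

-222

T = (b−a)/2 · [f(2) + f(5)] = 1.5·[(-26) + (-122)] = -222.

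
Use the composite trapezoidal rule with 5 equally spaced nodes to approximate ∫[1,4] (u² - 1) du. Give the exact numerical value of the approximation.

h = (4 − 1)/4 = 0.75.
Nodes u₀,…,u₄ = 1, 1.75, 2.5, 3.25, 4.
f(u) = u² - 1: f₀=0, f₁=2.0625, f₂=5.25, f₃=9.5625, f₄=15.
(h/2)·[f₀ + 2f₁ + 2f₂ + 2f₃ + f₄] = 0.375·(48.75) = 18.28125.

18.28125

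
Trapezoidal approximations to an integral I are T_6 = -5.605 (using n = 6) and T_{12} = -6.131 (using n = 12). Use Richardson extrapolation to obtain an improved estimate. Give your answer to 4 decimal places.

R = (4·T_{12} − T_6) / 3 = (4·(-6.131) − (-5.605))/3 = (-18.919)/3 = -6.3063.

-6.3063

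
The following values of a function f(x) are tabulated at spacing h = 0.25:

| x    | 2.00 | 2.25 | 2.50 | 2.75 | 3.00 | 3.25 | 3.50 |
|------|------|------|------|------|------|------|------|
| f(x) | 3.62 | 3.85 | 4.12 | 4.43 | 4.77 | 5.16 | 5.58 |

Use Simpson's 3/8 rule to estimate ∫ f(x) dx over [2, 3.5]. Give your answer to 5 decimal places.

h = 0.25, n = 6.
(3h/8)·[y₀ + 3y₁ + 3y₂ + 2y₃ + 3y₄ + 3y₅ + y₆] = 0.09375·(71.76) = 6.72750.

6.72750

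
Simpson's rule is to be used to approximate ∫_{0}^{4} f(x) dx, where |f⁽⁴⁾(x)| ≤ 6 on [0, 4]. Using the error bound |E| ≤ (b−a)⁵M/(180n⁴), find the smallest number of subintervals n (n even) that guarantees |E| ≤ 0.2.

4

Need 6144/(180n⁴) ≤ 0.2.
n⁴ ≥ 6144/(180·0.2) = 170.667 ⇒ n ≥ 3.6144, so the smallest even n is 4. (n must be even for Simpson's rule.)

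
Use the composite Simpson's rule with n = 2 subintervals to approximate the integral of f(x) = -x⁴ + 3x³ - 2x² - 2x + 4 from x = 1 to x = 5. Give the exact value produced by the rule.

-256

h = (5 − 1)/2 = 2.
Nodes x₀,…,x₂ = 1, 3, 5.
f(x) = -x⁴ + 3x³ - 2x² - 2x + 4: f₀=2, f₁=-20, f₂=-306.
(h/3)·[f₀ + 4f₁ + f₂] = 0.666667·(-384) = -256.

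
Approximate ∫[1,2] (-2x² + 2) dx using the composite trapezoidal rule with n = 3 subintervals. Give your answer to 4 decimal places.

-2.7037

h = (2 − 1)/3 = 0.333333.
Nodes x₀,…,x₃ = 1, 1.333333, 1.666667, 2.
f(x) = -2x² + 2: f₀=0, f₁=-1.555556, f₂=-3.555556, f₃=-6.
(h/2)·[f₀ + 2f₁ + 2f₂ + f₃] = 0.166667·(-16.222222) = -2.7037.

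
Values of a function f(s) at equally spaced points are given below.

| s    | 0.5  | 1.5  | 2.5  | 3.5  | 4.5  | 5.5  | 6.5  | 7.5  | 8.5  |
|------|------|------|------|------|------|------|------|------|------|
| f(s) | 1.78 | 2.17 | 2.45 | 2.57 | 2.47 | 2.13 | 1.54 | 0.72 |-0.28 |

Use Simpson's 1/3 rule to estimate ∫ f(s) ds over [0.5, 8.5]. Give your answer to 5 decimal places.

h = 1, n = 8.
(h/3)·[y₀ + 4y₁ + 2y₂ + 4y₃ + 2y₄ + 4y₅ + 2y₆ + 4y₇ + y₈] = 0.333333·(44.78) = 14.92667.

14.92667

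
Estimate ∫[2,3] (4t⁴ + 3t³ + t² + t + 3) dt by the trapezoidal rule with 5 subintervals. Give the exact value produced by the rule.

h = (3 − 2)/5 = 0.2.
Nodes t₀,…,t₅ = 2, 2.2, 2.4, 2.6, 2.8, 3.
f(t) = 4t⁴ + 3t³ + t² + t + 3: f₀=97, f₁=135.6864, f₂=185.3424, f₃=247.8784, f₄=325.3584, f₅=420.
(h/2)·[f₀ + 2f₁ + 2f₂ + 2f₃ + 2f₄ + f₅] = 0.1·(2305.5312) = 230.55312.

230.55312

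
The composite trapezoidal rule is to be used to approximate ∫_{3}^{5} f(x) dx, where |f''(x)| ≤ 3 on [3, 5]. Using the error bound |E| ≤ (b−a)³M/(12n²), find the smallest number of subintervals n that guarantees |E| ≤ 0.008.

16

Need 24/(12n²) ≤ 0.008.
n² ≥ 24/(12·0.008) = 250 ⇒ n ≥ 15.8114, so the smallest n is 16.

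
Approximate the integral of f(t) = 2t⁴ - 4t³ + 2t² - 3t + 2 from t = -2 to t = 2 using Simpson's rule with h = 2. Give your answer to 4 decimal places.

h = (2 − (-2))/2 = 2.
Nodes t₀,…,t₂ = -2, 0, 2.
f(t) = 2t⁴ - 4t³ + 2t² - 3t + 2: f₀=80, f₁=2, f₂=4.
(h/3)·[f₀ + 4f₁ + f₂] = 0.666667·(92) = 61.3333.

61.3333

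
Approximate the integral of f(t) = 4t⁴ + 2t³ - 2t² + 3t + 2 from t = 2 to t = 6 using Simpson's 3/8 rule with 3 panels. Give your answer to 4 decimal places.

6767.7037

h = (6 − 2)/3 = 1.333333.
Nodes t₀,…,t₃ = 2, 3.333333, 4.666667, 6.
f(t) = 4t⁴ + 2t³ - 2t² + 3t + 2: f₀=80, f₁=557.679012, f₂=2072.790123, f₃=5564.
(3h/8)·[f₀ + 3f₁ + 3f₂ + f₃] = 0.5·(13535.407407) = 6767.7037.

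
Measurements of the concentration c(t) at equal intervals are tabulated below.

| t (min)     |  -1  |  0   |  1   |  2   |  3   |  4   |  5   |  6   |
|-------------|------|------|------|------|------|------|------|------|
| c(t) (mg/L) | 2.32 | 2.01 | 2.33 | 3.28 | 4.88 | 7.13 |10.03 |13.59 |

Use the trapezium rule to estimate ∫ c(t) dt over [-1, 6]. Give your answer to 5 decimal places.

h = 1, n = 7.
(h/2)·[y₀ + 2y₁ + 2y₂ + 2y₃ + 2y₄ + 2y₅ + 2y₆ + y₇] = 0.5·(75.23) = 37.61500.

37.61500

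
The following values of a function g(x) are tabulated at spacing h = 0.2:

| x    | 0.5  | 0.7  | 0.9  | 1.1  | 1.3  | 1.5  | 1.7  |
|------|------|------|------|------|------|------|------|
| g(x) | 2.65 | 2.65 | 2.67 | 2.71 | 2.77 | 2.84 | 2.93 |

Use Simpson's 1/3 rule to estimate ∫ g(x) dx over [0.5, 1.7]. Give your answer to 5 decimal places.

h = 0.2, n = 6.
(h/3)·[y₀ + 4y₁ + 2y₂ + 4y₃ + 2y₄ + 4y₅ + y₆] = 0.066667·(49.26) = 3.28400.

3.28400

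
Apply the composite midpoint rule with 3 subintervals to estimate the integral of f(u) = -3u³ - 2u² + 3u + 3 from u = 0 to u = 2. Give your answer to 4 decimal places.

-4.5185

h = (2 − 0)/3 = 0.666667.
Midpoints m₁,…,m₃ = 0.333333, 1, 1.666667.
f(m₁)=3.666667, f(m₂)=1, f(m₃)=-11.444444.
h·[f(m₁) + f(m₂) + f(m₃)] = 0.666667·(-6.777778) = -4.5185.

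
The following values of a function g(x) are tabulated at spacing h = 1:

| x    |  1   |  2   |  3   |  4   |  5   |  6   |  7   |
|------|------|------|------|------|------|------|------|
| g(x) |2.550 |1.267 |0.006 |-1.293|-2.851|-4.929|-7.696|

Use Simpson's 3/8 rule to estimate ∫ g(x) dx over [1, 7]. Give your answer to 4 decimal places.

h = 1, n = 6.
(3h/8)·[y₀ + 3y₁ + 3y₂ + 2y₃ + 3y₄ + 3y₅ + y₆] = 0.375·(-27.253) = -10.2199.

-10.2199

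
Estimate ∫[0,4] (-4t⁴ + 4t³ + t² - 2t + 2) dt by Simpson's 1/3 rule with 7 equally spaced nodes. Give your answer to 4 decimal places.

h = (4 − 0)/6 = 0.666667.
Nodes t₀,…,t₆ = 0, 0.666667, 1.333333, 2, 2.666667, 3.333333, 4.
f(t) = -4t⁴ + 4t³ + t² - 2t + 2: f₀=2, f₁=1.506173, f₂=-2.049383, f₃=-30, f₄=-122.641975, f₅=-339.234568, f₆=-758.
(h/3)·[f₀ + 4f₁ + 2f₂ + 4f₃ + 2f₄ + 4f₅ + f₆] = 0.222222·(-2476.296296) = -550.2881.

-550.2881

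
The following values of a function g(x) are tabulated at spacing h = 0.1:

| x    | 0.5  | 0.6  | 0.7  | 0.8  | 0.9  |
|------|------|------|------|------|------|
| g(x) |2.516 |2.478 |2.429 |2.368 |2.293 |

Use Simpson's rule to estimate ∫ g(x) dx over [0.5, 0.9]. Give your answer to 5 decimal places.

h = 0.1, n = 4.
(h/3)·[y₀ + 4y₁ + 2y₂ + 4y₃ + y₄] = 0.033333·(29.051) = 0.96837.

0.96837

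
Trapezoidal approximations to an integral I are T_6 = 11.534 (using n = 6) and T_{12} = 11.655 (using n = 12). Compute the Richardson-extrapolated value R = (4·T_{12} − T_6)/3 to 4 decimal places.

11.6953

R = (4·T_{12} − T_6) / 3 = (4·11.655 − 11.534)/3 = (35.086)/3 = 11.6953.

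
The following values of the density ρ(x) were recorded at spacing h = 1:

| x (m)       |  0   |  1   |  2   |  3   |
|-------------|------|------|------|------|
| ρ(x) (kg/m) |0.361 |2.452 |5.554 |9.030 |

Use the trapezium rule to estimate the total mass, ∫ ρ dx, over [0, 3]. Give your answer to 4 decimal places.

h = 1, n = 3.
(h/2)·[y₀ + 2y₁ + 2y₂ + y₃] = 0.5·(25.403) = 12.7015.

12.7015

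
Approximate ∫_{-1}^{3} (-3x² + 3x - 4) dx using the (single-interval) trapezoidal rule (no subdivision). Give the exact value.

-64

T = (b−a)/2 · [f(-1) + f(3)] = 2·[(-10) + (-22)] = -64.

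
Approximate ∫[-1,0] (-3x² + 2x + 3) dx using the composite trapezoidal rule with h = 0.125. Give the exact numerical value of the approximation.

0.9921875

h = (0 − (-1))/8 = 0.125.
Nodes x₀,…,x₈ = -1, -0.875, -0.75, -0.625, -0.5, -0.375, -0.25, -0.125, 0.
f(x) = -3x² + 2x + 3: f₀=-2, f₁=-1.046875, f₂=-0.1875, f₃=0.578125, f₄=1.25, f₅=1.828125, f₆=2.3125, f₇=2.703125, f₈=3.
(h/2)·[f₀ + 2f₁ + 2f₂ + 2f₃ + 2f₄ + 2f₅ + 2f₆ + 2f₇ + f₈] = 0.0625·(15.875) = 0.9921875.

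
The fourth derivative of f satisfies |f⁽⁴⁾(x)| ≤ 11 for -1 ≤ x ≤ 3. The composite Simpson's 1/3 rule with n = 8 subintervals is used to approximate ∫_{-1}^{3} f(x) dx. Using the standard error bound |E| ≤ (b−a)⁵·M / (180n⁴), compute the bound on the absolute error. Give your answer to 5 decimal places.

|E| ≤ (4)⁵·11 / (180·8⁴) = 11264/737280 = 0.01528.

0.01528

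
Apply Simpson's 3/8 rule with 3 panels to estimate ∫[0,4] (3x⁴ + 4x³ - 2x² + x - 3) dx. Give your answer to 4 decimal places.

h = (4 − 0)/3 = 1.333333.
Nodes x₀,…,x₃ = 0, 1.333333, 2.666667, 4.
f(x) = 3x⁴ + 4x³ - 2x² + x - 3: f₀=-3, f₁=13.740741, f₂=213, f₃=993.
(3h/8)·[f₀ + 3f₁ + 3f₂ + f₃] = 0.5·(1670.222222) = 835.1111.

835.1111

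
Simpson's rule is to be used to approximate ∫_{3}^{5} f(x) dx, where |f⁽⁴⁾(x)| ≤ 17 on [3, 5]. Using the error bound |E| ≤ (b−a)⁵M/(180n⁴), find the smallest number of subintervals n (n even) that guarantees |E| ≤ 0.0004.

Need 544/(180n⁴) ≤ 0.0004.
n⁴ ≥ 544/(180·0.0004) = 7555.56 ⇒ n ≥ 9.3232, so the smallest even n is 10. (n must be even for Simpson's rule.)

10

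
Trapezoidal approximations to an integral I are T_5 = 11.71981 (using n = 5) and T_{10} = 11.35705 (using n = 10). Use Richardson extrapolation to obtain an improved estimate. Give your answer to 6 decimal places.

11.236130

R = (4·T_{10} − T_5) / 3 = (4·11.35705 − 11.71981)/3 = (33.70839)/3 = 11.236130.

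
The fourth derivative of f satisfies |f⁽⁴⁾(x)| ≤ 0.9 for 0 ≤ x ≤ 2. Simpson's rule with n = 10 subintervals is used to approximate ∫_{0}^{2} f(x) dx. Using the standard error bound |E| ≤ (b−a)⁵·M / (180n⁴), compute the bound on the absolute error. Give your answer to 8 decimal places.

0.00001600

|E| ≤ (2)⁵·0.9 / (180·10⁴) = 28.8/1800000 = 0.00001600.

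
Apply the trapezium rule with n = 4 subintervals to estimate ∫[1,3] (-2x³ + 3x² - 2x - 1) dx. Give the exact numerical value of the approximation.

-24.75

h = (3 − 1)/4 = 0.5.
Nodes x₀,…,x₄ = 1, 1.5, 2, 2.5, 3.
f(x) = -2x³ + 3x² - 2x - 1: f₀=-2, f₁=-4, f₂=-9, f₃=-18.5, f₄=-34.
(h/2)·[f₀ + 2f₁ + 2f₂ + 2f₃ + f₄] = 0.25·(-99) = -24.75.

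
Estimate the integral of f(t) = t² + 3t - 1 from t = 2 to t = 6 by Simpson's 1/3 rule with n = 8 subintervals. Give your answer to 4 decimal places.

113.3333

h = (6 − 2)/8 = 0.5.
Nodes t₀,…,t₈ = 2, 2.5, 3, 3.5, 4, 4.5, 5, 5.5, 6.
f(t) = t² + 3t - 1: f₀=9, f₁=12.75, f₂=17, f₃=21.75, f₄=27, f₅=32.75, f₆=39, f₇=45.75, f₈=53.
(h/3)·[f₀ + 4f₁ + 2f₂ + 4f₃ + 2f₄ + 4f₅ + 2f₆ + 4f₇ + f₈] = 0.166667·(680) = 113.3333.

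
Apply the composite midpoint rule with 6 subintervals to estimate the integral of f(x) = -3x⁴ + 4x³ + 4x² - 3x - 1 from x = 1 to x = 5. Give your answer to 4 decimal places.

-1103.5062

h = (5 − 1)/6 = 0.666667.
Midpoints m₁,…,m₆ = 1.333333, 2, 2.666667, 3.333333, 4, 4.666667.
f(m₁)=2.111111, f(m₂)=-7, f(m₃)=-56.407407, f(m₄)=-188.777778, f(m₅)=-461, f(m₆)=-944.185185.
h·[f(m₁) + f(m₂) + f(m₃) + f(m₄) + f(m₅) + f(m₆)] = 0.666667·(-1655.259259) = -1103.5062.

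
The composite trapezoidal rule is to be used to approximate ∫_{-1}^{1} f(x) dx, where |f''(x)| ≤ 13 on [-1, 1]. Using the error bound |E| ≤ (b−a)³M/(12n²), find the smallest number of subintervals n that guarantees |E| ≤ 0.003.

Need 104/(12n²) ≤ 0.003.
n² ≥ 104/(12·0.003) = 2888.89 ⇒ n ≥ 53.7484, so the smallest n is 54.

54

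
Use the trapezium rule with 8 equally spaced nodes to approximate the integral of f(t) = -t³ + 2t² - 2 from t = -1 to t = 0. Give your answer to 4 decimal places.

h = (0 − (-1))/7 = 0.142857.
Nodes t₀,…,t₇ = -1, -0.857143, -0.714286, -0.571429, -0.428571, -0.285714, -0.142857, 0.
f(t) = -t³ + 2t² - 2: f₀=1, f₁=0.099125, f₂=-0.615160, f₃=-1.160350, f₄=-1.553936, f₅=-1.813411, f₆=-1.956268, f₇=-2.
(h/2)·[f₀ + 2f₁ + 2f₂ + 2f₃ + 2f₄ + 2f₅ + 2f₆ + f₇] = 0.071429·(-15) = -1.0714.

-1.0714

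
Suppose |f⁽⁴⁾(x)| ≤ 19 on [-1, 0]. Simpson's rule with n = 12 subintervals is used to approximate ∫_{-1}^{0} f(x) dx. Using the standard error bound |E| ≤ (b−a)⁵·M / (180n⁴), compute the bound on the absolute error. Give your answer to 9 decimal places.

0.000005090

|E| ≤ (1)⁵·19 / (180·12⁴) = 19/3732480 = 0.000005090.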